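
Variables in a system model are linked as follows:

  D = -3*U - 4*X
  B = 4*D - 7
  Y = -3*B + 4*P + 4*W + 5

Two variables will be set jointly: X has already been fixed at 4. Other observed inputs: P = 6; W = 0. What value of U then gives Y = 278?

U = 1

With X held at 4:
Substituting into the D equation gives D = -3*U - 16.
This gives B = -12*U - 71.
So Y = 36*U + 242.
Solve 36*U + 242 = 278: U = (278 - 242) / 36 = 1.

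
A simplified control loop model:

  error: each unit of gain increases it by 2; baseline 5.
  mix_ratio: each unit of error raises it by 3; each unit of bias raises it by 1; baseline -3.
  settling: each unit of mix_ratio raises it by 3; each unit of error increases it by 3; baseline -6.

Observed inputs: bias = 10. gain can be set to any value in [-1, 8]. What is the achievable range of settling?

Substituting into the mix_ratio equation gives mix_ratio = 6*gain + 22.
settling becomes 24*gain + 75.
Linear in gain, so extremes are at the endpoints: gain = -1 gives settling = 51; gain = 8 gives settling = 267.

51 to 267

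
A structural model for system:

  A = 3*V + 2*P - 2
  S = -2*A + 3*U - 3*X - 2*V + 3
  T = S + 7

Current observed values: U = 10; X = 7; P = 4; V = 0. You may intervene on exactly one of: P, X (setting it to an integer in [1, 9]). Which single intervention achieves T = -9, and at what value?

set P = 8

Intervening on P: with other inputs at their observed values, T = -4*P + 23. Solving for -9 gives P = 8, within [1, 9].
Intervening on X: T = -3*X + 28. Reaching -9 requires X = 37/3, not an integer.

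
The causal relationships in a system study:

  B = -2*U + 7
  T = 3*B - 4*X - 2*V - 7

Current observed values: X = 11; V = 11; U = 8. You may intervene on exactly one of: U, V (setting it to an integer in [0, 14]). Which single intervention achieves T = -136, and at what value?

Intervening on U: with other inputs at their observed values, T = -6*U - 52. Solving for -136 gives U = 14, within [0, 14].
Intervening on V: T = -2*V - 78. Reaching -136 requires V = 29, outside [0, 14].

set U = 14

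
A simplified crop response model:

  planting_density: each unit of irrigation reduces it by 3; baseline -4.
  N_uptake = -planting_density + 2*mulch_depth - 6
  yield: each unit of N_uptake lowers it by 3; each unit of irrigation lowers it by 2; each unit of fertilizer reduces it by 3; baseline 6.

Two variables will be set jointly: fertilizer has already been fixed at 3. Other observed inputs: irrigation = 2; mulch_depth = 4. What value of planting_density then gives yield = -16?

With fertilizer held at 3:
Intervening on planting_density fixes its value directly, overriding its dependence on irrigation.
Substituting into the N_uptake equation gives N_uptake = -planting_density + 2.
Substituting into the yield equation gives yield = 3*planting_density - 13.
Solve 3*planting_density - 13 = -16: planting_density = (-16 + 13) / 3 = -1.

planting_density = -1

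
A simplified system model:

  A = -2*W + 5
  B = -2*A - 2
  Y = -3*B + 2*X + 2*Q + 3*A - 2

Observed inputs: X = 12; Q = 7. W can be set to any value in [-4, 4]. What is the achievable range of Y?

Substituting into the B equation gives B = 4*W - 12.
Y becomes -18*W + 87.
Linear in W, so extremes are at the endpoints: W = -4 gives Y = 159; W = 4 gives Y = 15.

15 to 159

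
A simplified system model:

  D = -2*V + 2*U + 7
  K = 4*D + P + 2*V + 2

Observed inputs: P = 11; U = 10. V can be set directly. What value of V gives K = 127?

V = -1

Substituting into the D equation gives D = -2*V + 27.
This gives K = -6*V + 121.
Solve -6*V + 121 = 127: V = (127 - 121) / -6 = -1.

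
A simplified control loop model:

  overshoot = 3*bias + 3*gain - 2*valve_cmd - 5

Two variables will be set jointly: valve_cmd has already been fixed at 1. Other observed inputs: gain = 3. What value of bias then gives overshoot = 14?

bias = 4

With valve_cmd held at 1:
Substituting into the overshoot equation gives overshoot = 3*bias + 2.
Solve 3*bias + 2 = 14: bias = (14 - 2) / 3 = 4.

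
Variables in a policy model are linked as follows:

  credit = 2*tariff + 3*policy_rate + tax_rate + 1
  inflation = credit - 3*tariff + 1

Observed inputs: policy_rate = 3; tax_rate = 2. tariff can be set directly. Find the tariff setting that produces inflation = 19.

tariff = -6

Substituting into the credit equation gives credit = 2*tariff + 12.
Substituting into the inflation equation gives inflation = -tariff + 13.
Solve -tariff + 13 = 19: tariff = (19 - 13) / -1 = -6.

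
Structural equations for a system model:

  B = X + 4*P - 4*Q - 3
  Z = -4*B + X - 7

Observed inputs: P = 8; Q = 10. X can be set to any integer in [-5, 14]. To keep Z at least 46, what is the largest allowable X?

Substituting into the B equation gives B = X - 11.
This gives Z = -3*X + 37.
Require -3*X + 37 ≥ 46, so X ≤ -3.
The largest integer in [-5, 14] satisfying this is -3.

X = -3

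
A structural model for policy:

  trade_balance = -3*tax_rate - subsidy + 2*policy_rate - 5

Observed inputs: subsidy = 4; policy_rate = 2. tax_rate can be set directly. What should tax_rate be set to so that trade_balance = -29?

Substituting into the trade_balance equation gives trade_balance = -3*tax_rate - 5.
Solve -3*tax_rate - 5 = -29: tax_rate = (-29 + 5) / -3 = 8.

tax_rate = 8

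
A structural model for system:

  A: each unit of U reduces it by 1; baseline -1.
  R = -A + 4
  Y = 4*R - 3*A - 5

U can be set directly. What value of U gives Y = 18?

Substituting into the R equation gives R = U + 5.
So Y = 7*U + 18.
Solve 7*U + 18 = 18: U = (18 - 18) / 7 = 0.

U = 0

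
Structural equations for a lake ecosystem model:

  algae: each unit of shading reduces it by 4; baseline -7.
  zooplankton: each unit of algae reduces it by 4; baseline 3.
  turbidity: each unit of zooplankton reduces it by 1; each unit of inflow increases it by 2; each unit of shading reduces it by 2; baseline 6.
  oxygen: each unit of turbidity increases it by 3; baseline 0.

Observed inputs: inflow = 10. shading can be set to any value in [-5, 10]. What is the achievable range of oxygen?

Substituting into the zooplankton equation gives zooplankton = 16*shading + 31.
turbidity becomes -18*shading - 5.
Substituting into the oxygen equation gives oxygen = -54*shading - 15.
Linear in shading, so extremes are at the endpoints: shading = -5 gives oxygen = 255; shading = 10 gives oxygen = -555.

-555 to 255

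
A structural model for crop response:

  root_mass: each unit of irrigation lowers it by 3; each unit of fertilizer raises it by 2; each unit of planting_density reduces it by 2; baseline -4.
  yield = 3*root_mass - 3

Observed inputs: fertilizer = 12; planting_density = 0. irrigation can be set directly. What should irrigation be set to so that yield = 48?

Substituting into the root_mass equation gives root_mass = -3*irrigation + 20.
Substituting into the yield equation gives yield = -9*irrigation + 57.
Solve -9*irrigation + 57 = 48: irrigation = (48 - 57) / -9 = 1.

irrigation = 1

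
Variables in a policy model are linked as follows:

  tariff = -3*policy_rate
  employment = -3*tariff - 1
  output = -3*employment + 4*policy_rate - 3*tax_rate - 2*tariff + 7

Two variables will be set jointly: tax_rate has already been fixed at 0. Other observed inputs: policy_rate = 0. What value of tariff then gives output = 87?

tariff = 11

With tax_rate held at 0:
Intervening on tariff fixes its value directly, overriding its dependence on policy_rate.
Substituting into the output equation gives output = 7*tariff + 10.
Solve 7*tariff + 10 = 87: tariff = (87 - 10) / 7 = 11.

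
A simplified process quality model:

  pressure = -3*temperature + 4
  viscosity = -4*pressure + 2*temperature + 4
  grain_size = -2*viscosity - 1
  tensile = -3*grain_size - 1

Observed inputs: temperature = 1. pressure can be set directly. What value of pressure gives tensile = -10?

Intervening on pressure fixes its value directly, overriding its dependence on temperature.
Substituting into the viscosity equation gives viscosity = -4*pressure + 6.
grain_size becomes 8*pressure - 13.
Substituting into the tensile equation gives tensile = -24*pressure + 38.
Solve -24*pressure + 38 = -10: pressure = (-10 - 38) / -24 = 2.

pressure = 2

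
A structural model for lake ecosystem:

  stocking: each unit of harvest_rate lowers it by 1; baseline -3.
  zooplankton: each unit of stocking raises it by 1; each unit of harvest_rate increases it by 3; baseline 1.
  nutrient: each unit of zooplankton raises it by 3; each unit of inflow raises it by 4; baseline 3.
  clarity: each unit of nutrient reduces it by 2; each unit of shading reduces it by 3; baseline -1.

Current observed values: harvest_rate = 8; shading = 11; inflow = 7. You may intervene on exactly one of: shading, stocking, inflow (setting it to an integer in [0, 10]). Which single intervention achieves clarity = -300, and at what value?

set stocking = 9

Intervening on shading: clarity = -3*shading - 147. Reaching -300 requires shading = 51, outside [0, 10].
Intervening on stocking: with other inputs at their observed values, clarity = -6*stocking - 246. Solving for -300 gives stocking = 9, within [0, 10].
Intervening on inflow: clarity = -8*inflow - 124. Reaching -300 requires inflow = 22, outside [0, 10].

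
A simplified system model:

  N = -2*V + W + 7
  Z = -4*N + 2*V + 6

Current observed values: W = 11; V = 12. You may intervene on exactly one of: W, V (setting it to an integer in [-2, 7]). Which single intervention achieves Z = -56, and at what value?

Intervening on W: Z = -4*W + 98. Reaching -56 requires W = 77/2, not an integer.
Intervening on V: with other inputs at their observed values, Z = 10*V - 66. Solving for -56 gives V = 1, within [-2, 7].

set V = 1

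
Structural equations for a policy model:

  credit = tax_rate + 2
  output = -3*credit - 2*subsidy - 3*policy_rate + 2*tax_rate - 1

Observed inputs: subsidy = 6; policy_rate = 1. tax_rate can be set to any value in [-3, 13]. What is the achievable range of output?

-35 to -19

Substituting into the output equation gives output = -tax_rate - 22.
Linear in tax_rate, so extremes are at the endpoints: tax_rate = -3 gives output = -19; tax_rate = 13 gives output = -35.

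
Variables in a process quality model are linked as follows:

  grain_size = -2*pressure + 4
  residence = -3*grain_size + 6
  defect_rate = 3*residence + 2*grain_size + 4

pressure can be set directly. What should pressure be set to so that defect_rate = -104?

pressure = -7

Substituting into the residence equation gives residence = 6*pressure - 6.
Substituting into the defect_rate equation gives defect_rate = 14*pressure - 6.
Solve 14*pressure - 6 = -104: pressure = (-104 + 6) / 14 = -7.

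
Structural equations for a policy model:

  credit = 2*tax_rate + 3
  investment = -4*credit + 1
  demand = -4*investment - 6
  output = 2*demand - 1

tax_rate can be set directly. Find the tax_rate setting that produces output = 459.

tax_rate = 6

Substituting into the investment equation gives investment = -8*tax_rate - 11.
Substituting into the demand equation gives demand = 32*tax_rate + 38.
Substituting into the output equation gives output = 64*tax_rate + 75.
Solve 64*tax_rate + 75 = 459: tax_rate = (459 - 75) / 64 = 6.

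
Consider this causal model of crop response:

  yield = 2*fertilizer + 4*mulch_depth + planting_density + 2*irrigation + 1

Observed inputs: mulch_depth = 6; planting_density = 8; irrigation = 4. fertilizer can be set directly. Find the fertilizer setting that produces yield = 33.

fertilizer = -4

Substituting into the yield equation gives yield = 2*fertilizer + 41.
Solve 2*fertilizer + 41 = 33: fertilizer = (33 - 41) / 2 = -4.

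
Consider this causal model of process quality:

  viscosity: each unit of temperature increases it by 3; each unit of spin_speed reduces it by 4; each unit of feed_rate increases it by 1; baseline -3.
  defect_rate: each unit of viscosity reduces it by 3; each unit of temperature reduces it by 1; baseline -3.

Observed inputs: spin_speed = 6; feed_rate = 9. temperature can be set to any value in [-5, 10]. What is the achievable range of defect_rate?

-49 to 101

Substituting into the viscosity equation gives viscosity = 3*temperature - 18.
Substituting into the defect_rate equation gives defect_rate = -10*temperature + 51.
Linear in temperature, so extremes are at the endpoints: temperature = -5 gives defect_rate = 101; temperature = 10 gives defect_rate = -49.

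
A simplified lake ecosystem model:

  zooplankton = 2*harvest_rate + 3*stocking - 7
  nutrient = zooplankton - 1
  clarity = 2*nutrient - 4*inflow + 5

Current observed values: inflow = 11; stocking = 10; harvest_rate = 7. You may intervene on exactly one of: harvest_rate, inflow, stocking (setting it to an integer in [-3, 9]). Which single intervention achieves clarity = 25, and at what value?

Intervening on harvest_rate: with other inputs at their observed values, clarity = 4*harvest_rate + 5. Solving for 25 gives harvest_rate = 5, within [-3, 9].
Intervening on inflow: clarity = -4*inflow + 77. Reaching 25 requires inflow = 13, outside [-3, 9].
Intervening on stocking: clarity = 6*stocking - 27. Reaching 25 requires stocking = 26/3, not an integer.

set harvest_rate = 5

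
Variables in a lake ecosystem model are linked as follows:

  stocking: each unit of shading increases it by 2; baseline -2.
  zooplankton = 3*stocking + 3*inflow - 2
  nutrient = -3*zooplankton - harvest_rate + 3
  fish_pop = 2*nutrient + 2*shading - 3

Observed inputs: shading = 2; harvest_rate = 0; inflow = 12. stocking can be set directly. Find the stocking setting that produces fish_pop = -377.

Intervening on stocking fixes its value directly, overriding its dependence on shading.
Substituting into the zooplankton equation gives zooplankton = 3*stocking + 34.
nutrient becomes -9*stocking - 99.
Substituting into the fish_pop equation gives fish_pop = -18*stocking - 197.
Solve -18*stocking - 197 = -377: stocking = (-377 + 197) / -18 = 10.

stocking = 10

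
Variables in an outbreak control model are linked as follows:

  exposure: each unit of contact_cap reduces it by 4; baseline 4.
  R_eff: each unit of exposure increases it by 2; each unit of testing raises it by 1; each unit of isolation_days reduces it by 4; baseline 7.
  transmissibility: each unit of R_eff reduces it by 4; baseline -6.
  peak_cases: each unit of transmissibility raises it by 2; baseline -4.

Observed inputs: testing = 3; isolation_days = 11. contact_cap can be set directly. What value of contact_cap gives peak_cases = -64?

Substituting into the R_eff equation gives R_eff = -8*contact_cap - 26.
Substituting into the transmissibility equation gives transmissibility = 32*contact_cap + 98.
So peak_cases = 64*contact_cap + 192.
Solve 64*contact_cap + 192 = -64: contact_cap = (-64 - 192) / 64 = -4.

contact_cap = -4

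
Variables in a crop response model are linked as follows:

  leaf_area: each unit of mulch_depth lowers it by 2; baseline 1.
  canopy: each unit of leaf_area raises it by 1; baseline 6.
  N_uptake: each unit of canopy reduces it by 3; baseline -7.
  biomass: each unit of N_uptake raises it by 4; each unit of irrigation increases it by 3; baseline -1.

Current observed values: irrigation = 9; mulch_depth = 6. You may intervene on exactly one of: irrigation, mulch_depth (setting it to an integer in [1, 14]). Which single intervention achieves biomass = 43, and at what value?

Intervening on irrigation: with other inputs at their observed values, biomass = 3*irrigation + 31. Solving for 43 gives irrigation = 4, within [1, 14].
Intervening on mulch_depth: biomass = 24*mulch_depth - 86. Reaching 43 requires mulch_depth = 43/8, not an integer.

set irrigation = 4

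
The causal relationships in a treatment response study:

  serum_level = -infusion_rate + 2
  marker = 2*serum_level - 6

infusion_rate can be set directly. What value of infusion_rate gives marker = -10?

Substituting into the marker equation gives marker = -2*infusion_rate - 2.
Solve -2*infusion_rate - 2 = -10: infusion_rate = (-10 + 2) / -2 = 4.

infusion_rate = 4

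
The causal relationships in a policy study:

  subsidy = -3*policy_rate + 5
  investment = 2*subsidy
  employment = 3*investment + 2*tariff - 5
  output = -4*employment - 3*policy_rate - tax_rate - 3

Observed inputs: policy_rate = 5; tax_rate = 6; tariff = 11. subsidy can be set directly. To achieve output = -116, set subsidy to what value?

subsidy = 1

Intervening on subsidy fixes its value directly, overriding its dependence on policy_rate.
Substituting into the employment equation gives employment = 6*subsidy + 17.
Substituting into the output equation gives output = -24*subsidy - 92.
Solve -24*subsidy - 92 = -116: subsidy = (-116 + 92) / -24 = 1.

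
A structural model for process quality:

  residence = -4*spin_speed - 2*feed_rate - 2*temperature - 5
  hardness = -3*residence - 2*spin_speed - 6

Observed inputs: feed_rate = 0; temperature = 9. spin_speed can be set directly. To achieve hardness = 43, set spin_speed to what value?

Substituting into the residence equation gives residence = -4*spin_speed - 23.
So hardness = 10*spin_speed + 63.
Solve 10*spin_speed + 63 = 43: spin_speed = (43 - 63) / 10 = -2.

spin_speed = -2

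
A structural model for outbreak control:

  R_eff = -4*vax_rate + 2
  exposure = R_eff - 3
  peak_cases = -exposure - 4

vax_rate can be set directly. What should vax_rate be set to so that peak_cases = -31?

vax_rate = -7

Substituting into the exposure equation gives exposure = -4*vax_rate - 1.
Substituting into the peak_cases equation gives peak_cases = 4*vax_rate - 3.
Solve 4*vax_rate - 3 = -31: vax_rate = (-31 + 3) / 4 = -7.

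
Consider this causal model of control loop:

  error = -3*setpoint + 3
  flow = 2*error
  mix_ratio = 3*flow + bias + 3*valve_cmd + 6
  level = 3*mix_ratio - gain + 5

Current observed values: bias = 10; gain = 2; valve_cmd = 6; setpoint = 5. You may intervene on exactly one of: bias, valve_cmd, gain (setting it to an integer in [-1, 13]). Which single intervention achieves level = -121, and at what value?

Intervening on bias: level = 3*bias - 141. Reaching -121 requires bias = 20/3, not an integer.
Intervening on valve_cmd: level = 9*valve_cmd - 165. Reaching -121 requires valve_cmd = 44/9, not an integer.
Intervening on gain: with other inputs at their observed values, level = -gain - 109. Solving for -121 gives gain = 12, within [-1, 13].

set gain = 12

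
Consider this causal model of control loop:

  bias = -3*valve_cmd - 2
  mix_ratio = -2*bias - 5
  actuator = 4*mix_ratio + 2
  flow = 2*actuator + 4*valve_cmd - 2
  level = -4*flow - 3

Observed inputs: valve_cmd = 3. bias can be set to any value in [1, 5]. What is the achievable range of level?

Intervening on bias fixes its value directly, overriding its dependence on valve_cmd.
Substituting into the actuator equation gives actuator = -8*bias - 18.
So flow = -16*bias - 26.
Substituting into the level equation gives level = 64*bias + 101.
Linear in bias, so extremes are at the endpoints: bias = 1 gives level = 165; bias = 5 gives level = 421.

165 to 421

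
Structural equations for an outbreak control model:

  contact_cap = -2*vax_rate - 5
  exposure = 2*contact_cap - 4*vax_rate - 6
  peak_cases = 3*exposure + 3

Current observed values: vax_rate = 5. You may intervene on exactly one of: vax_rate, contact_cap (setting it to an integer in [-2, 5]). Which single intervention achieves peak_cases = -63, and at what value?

set contact_cap = 2

Intervening on vax_rate: peak_cases = -24*vax_rate - 45. Reaching -63 requires vax_rate = 3/4, not an integer.
Intervening on contact_cap: with other inputs at their observed values, peak_cases = 6*contact_cap - 75. Solving for -63 gives contact_cap = 2, within [-2, 5].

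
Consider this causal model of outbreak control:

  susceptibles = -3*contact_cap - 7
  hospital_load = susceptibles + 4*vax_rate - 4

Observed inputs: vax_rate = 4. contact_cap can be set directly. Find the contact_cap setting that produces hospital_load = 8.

Substituting into the hospital_load equation gives hospital_load = -3*contact_cap + 5.
Solve -3*contact_cap + 5 = 8: contact_cap = (8 - 5) / -3 = -1.

contact_cap = -1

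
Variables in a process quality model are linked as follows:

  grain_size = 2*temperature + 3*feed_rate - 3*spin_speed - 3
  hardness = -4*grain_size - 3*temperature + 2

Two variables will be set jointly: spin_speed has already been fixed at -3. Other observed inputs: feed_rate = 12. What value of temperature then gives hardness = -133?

With spin_speed held at -3:
Substituting into the grain_size equation gives grain_size = 2*temperature + 42.
hardness becomes -11*temperature - 166.
Solve -11*temperature - 166 = -133: temperature = (-133 + 166) / -11 = -3.

temperature = -3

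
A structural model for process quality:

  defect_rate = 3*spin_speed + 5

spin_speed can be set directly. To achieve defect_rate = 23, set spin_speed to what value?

Solve 3*spin_speed + 5 = 23: spin_speed = (23 - 5) / 3 = 6.

spin_speed = 6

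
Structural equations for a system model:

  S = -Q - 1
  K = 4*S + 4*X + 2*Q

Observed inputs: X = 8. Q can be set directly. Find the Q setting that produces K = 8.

Substituting into the K equation gives K = -2*Q + 28.
Solve -2*Q + 28 = 8: Q = (8 - 28) / -2 = 10.

Q = 10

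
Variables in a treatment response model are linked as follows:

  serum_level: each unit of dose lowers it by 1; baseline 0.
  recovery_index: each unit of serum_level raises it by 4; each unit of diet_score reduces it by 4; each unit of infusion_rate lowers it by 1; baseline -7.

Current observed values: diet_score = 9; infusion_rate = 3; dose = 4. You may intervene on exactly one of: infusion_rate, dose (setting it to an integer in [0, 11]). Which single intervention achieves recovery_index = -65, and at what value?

set infusion_rate = 6

Intervening on infusion_rate: with other inputs at their observed values, recovery_index = -infusion_rate - 59. Solving for -65 gives infusion_rate = 6, within [0, 11].
Intervening on dose: recovery_index = -4*dose - 46. Reaching -65 requires dose = 19/4, not an integer.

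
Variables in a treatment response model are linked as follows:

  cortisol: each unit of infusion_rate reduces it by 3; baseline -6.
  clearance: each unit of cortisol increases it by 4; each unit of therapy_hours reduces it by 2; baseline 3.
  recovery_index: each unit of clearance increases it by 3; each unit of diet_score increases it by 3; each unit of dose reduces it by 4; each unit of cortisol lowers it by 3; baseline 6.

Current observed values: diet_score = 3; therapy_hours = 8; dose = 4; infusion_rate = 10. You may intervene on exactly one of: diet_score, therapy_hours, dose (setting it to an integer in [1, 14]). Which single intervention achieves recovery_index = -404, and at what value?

set dose = 14

Intervening on diet_score: recovery_index = 3*diet_score - 373. Reaching -404 requires diet_score = -31/3, not an integer.
Intervening on therapy_hours: recovery_index = -6*therapy_hours - 316. Reaching -404 requires therapy_hours = 44/3, not an integer.
Intervening on dose: with other inputs at their observed values, recovery_index = -4*dose - 348. Solving for -404 gives dose = 14, within [1, 14].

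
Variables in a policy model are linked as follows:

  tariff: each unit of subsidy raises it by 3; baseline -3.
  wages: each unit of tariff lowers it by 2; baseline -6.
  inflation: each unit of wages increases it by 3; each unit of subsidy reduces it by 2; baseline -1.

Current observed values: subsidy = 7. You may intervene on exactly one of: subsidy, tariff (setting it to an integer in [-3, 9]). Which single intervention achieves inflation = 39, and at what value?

Intervening on subsidy: with other inputs at their observed values, inflation = -20*subsidy - 1. Solving for 39 gives subsidy = -2, within [-3, 9].
Intervening on tariff: inflation = -6*tariff - 33. Reaching 39 requires tariff = -12, outside [-3, 9].

set subsidy = -2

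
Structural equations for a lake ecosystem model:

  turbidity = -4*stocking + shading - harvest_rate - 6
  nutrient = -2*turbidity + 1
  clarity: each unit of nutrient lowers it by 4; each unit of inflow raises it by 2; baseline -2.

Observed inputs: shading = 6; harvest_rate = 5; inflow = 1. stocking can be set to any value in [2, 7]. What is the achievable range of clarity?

-268 to -108

Substituting into the turbidity equation gives turbidity = -4*stocking - 5.
So nutrient = 8*stocking + 11.
So clarity = -32*stocking - 44.
Linear in stocking, so extremes are at the endpoints: stocking = 2 gives clarity = -108; stocking = 7 gives clarity = -268.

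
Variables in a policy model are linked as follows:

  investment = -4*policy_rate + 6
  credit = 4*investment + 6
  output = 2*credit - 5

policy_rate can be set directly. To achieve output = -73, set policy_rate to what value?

Substituting into the credit equation gives credit = -16*policy_rate + 30.
So output = -32*policy_rate + 55.
Solve -32*policy_rate + 55 = -73: policy_rate = (-73 - 55) / -32 = 4.

policy_rate = 4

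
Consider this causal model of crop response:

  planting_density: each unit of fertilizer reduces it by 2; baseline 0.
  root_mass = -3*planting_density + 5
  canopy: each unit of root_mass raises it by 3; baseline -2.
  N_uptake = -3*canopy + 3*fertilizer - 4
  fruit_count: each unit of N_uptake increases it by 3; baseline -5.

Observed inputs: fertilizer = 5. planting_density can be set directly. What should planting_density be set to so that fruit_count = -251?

Intervening on planting_density fixes its value directly, overriding its dependence on fertilizer.
Substituting into the canopy equation gives canopy = -9*planting_density + 13.
This gives N_uptake = 27*planting_density - 28.
Substituting into the fruit_count equation gives fruit_count = 81*planting_density - 89.
Solve 81*planting_density - 89 = -251: planting_density = (-251 + 89) / 81 = -2.

planting_density = -2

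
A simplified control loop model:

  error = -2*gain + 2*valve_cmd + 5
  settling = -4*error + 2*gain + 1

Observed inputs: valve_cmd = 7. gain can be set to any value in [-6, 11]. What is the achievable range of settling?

Substituting into the error equation gives error = -2*gain + 19.
settling becomes 10*gain - 75.
Linear in gain, so extremes are at the endpoints: gain = -6 gives settling = -135; gain = 11 gives settling = 35.

-135 to 35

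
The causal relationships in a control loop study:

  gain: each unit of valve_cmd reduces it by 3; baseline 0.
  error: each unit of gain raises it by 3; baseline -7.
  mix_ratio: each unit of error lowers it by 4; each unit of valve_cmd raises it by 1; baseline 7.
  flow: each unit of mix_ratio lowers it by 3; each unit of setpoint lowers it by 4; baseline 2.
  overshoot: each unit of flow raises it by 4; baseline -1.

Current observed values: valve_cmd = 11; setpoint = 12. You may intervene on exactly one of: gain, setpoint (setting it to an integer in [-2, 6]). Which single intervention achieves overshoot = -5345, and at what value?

set setpoint = 3

Intervening on gain: overshoot = 144*gain - 737. Reaching -5345 requires gain = -32, outside [-2, 6].
Intervening on setpoint: with other inputs at their observed values, overshoot = -16*setpoint - 5297. Solving for -5345 gives setpoint = 3, within [-2, 6].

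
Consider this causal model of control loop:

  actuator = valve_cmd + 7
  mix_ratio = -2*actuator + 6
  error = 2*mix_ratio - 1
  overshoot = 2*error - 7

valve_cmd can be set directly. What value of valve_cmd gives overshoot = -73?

Substituting into the mix_ratio equation gives mix_ratio = -2*valve_cmd - 8.
Substituting into the error equation gives error = -4*valve_cmd - 17.
This gives overshoot = -8*valve_cmd - 41.
Solve -8*valve_cmd - 41 = -73: valve_cmd = (-73 + 41) / -8 = 4.

valve_cmd = 4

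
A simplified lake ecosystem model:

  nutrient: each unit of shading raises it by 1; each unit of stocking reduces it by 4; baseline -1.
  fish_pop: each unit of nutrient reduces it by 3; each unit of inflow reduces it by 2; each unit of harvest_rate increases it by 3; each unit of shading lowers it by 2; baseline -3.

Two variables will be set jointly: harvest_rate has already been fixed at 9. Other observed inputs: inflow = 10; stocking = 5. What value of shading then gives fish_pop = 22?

With harvest_rate held at 9:
Substituting into the nutrient equation gives nutrient = shading - 21.
This gives fish_pop = -5*shading + 67.
Solve -5*shading + 67 = 22: shading = (22 - 67) / -5 = 9.

shading = 9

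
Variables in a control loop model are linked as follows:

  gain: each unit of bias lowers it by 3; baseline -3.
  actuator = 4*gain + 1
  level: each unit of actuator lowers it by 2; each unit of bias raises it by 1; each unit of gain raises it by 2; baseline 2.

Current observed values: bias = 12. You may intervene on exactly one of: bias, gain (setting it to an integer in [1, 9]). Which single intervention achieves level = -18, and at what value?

Intervening on bias: level = 19*bias + 18. Reaching -18 requires bias = -36/19, not an integer.
Intervening on gain: with other inputs at their observed values, level = -6*gain + 12. Solving for -18 gives gain = 5, within [1, 9].

set gain = 5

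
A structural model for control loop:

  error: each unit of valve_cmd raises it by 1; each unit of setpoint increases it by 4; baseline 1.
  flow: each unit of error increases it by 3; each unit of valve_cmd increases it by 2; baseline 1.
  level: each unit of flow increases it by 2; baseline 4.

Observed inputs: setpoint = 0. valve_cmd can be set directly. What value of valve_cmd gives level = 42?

valve_cmd = 3

Substituting into the error equation gives error = valve_cmd + 1.
This gives flow = 5*valve_cmd + 4.
Substituting into the level equation gives level = 10*valve_cmd + 12.
Solve 10*valve_cmd + 12 = 42: valve_cmd = (42 - 12) / 10 = 3.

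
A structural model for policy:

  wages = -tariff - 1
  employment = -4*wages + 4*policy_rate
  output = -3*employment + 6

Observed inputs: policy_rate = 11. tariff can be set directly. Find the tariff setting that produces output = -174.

Substituting into the employment equation gives employment = 4*tariff + 48.
Substituting into the output equation gives output = -12*tariff - 138.
Solve -12*tariff - 138 = -174: tariff = (-174 + 138) / -12 = 3.

tariff = 3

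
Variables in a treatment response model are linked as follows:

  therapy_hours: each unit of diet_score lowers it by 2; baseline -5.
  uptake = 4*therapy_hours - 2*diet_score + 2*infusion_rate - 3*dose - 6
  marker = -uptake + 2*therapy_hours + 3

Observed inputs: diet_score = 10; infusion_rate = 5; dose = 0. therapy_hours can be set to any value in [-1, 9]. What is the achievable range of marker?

1 to 21

Intervening on therapy_hours fixes its value directly, overriding its dependence on diet_score.
Substituting into the uptake equation gives uptake = 4*therapy_hours - 16.
marker becomes -2*therapy_hours + 19.
Linear in therapy_hours, so extremes are at the endpoints: therapy_hours = -1 gives marker = 21; therapy_hours = 9 gives marker = 1.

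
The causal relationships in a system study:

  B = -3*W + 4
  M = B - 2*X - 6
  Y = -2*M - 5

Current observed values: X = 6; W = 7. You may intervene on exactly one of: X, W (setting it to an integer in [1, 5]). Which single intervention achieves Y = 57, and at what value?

Intervening on X: with other inputs at their observed values, Y = 4*X + 41. Solving for 57 gives X = 4, within [1, 5].
Intervening on W: Y = 6*W + 23. Reaching 57 requires W = 17/3, not an integer.

set X = 4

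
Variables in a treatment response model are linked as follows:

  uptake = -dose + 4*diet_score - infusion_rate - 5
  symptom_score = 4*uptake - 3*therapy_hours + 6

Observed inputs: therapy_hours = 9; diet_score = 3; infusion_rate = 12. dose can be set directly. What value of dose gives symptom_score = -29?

Substituting into the uptake equation gives uptake = -dose - 5.
Substituting into the symptom_score equation gives symptom_score = -4*dose - 41.
Solve -4*dose - 41 = -29: dose = (-29 + 41) / -4 = -3.

dose = -3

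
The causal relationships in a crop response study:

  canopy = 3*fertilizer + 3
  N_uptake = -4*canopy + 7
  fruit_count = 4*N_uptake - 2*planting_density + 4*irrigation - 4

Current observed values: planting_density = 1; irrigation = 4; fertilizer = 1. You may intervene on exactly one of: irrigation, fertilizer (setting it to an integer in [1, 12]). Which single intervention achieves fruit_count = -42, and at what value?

Intervening on irrigation: with other inputs at their observed values, fruit_count = 4*irrigation - 74. Solving for -42 gives irrigation = 8, within [1, 12].
Intervening on fertilizer: fruit_count = -48*fertilizer - 10. Reaching -42 requires fertilizer = 2/3, not an integer.

set irrigation = 8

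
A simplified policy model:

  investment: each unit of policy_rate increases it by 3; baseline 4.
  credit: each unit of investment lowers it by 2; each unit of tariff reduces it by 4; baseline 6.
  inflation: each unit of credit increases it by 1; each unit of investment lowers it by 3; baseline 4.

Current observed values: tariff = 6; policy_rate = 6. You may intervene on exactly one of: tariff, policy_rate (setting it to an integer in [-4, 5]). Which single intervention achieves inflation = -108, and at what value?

set tariff = 2

Intervening on tariff: with other inputs at their observed values, inflation = -4*tariff - 100. Solving for -108 gives tariff = 2, within [-4, 5].
Intervening on policy_rate: inflation = -15*policy_rate - 34. Reaching -108 requires policy_rate = 74/15, not an integer.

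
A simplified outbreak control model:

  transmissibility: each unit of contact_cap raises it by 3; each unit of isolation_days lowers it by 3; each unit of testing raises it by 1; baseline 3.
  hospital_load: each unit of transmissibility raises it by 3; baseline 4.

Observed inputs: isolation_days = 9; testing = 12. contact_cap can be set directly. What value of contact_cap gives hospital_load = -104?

Substituting into the transmissibility equation gives transmissibility = 3*contact_cap - 12.
Substituting into the hospital_load equation gives hospital_load = 9*contact_cap - 32.
Solve 9*contact_cap - 32 = -104: contact_cap = (-104 + 32) / 9 = -8.

contact_cap = -8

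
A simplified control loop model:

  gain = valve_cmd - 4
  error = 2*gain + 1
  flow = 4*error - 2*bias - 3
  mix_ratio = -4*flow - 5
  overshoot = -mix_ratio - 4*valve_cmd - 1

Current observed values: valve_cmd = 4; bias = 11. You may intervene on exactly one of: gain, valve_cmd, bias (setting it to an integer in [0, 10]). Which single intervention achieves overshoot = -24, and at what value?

set bias = 2

Intervening on gain: overshoot = 32*gain - 96. Reaching -24 requires gain = 9/4, not an integer.
Intervening on valve_cmd: overshoot = 28*valve_cmd - 208. Reaching -24 requires valve_cmd = 46/7, not an integer.
Intervening on bias: with other inputs at their observed values, overshoot = -8*bias - 8. Solving for -24 gives bias = 2, within [0, 10].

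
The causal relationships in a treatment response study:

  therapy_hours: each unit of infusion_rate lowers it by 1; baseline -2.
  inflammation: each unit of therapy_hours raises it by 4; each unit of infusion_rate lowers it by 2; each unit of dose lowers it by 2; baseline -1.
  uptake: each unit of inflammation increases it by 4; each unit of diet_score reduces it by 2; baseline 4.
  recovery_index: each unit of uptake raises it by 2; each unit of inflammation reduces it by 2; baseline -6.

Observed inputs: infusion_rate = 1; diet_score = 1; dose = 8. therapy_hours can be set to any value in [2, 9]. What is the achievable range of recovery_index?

-68 to 100

Intervening on therapy_hours fixes its value directly, overriding its dependence on infusion_rate.
Substituting into the inflammation equation gives inflammation = 4*therapy_hours - 19.
Substituting into the uptake equation gives uptake = 16*therapy_hours - 74.
recovery_index becomes 24*therapy_hours - 116.
Linear in therapy_hours, so extremes are at the endpoints: therapy_hours = 2 gives recovery_index = -68; therapy_hours = 9 gives recovery_index = 100.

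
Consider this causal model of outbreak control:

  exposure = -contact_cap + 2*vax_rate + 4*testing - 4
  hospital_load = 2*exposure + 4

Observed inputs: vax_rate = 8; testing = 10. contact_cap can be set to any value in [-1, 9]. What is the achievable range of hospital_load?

90 to 110

Substituting into the exposure equation gives exposure = -contact_cap + 52.
Substituting into the hospital_load equation gives hospital_load = -2*contact_cap + 108.
Linear in contact_cap, so extremes are at the endpoints: contact_cap = -1 gives hospital_load = 110; contact_cap = 9 gives hospital_load = 90.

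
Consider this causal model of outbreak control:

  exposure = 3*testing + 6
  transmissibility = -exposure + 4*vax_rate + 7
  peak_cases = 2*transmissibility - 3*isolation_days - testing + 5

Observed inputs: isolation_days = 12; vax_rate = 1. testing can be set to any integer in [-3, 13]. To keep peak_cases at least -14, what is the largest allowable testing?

Substituting into the transmissibility equation gives transmissibility = -3*testing + 5.
Substituting into the peak_cases equation gives peak_cases = -7*testing - 21.
Require -7*testing - 21 ≥ -14, so testing ≤ -1.
The largest integer in [-3, 13] satisfying this is -1.

testing = -1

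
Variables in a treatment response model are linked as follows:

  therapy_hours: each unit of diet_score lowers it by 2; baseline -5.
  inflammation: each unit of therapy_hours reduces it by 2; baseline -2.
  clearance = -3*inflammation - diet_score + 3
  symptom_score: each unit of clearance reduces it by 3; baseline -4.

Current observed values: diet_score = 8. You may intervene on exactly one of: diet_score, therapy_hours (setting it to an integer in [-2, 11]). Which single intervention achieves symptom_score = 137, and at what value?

Intervening on diet_score: with other inputs at their observed values, symptom_score = 39*diet_score + 59. Solving for 137 gives diet_score = 2, within [-2, 11].
Intervening on therapy_hours: symptom_score = -18*therapy_hours - 7. Reaching 137 requires therapy_hours = -8, outside [-2, 11].

set diet_score = 2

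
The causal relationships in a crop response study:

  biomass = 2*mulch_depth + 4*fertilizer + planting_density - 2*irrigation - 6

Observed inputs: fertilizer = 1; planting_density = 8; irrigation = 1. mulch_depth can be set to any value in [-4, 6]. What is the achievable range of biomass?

-4 to 16

Substituting into the biomass equation gives biomass = 2*mulch_depth + 4.
Linear in mulch_depth, so extremes are at the endpoints: mulch_depth = -4 gives biomass = -4; mulch_depth = 6 gives biomass = 16.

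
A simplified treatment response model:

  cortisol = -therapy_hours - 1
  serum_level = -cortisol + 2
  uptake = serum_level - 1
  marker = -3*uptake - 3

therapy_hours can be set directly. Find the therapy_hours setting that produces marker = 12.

therapy_hours = -7

Substituting into the serum_level equation gives serum_level = therapy_hours + 3.
Substituting into the uptake equation gives uptake = therapy_hours + 2.
marker becomes -3*therapy_hours - 9.
Solve -3*therapy_hours - 9 = 12: therapy_hours = (12 + 9) / -3 = -7.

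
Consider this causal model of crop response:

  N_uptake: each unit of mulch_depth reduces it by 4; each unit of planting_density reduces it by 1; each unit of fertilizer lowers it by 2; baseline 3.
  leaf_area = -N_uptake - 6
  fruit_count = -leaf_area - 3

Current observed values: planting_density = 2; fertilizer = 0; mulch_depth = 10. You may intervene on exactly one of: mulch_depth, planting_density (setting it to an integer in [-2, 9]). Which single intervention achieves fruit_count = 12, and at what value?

Intervening on mulch_depth: with other inputs at their observed values, fruit_count = -4*mulch_depth + 4. Solving for 12 gives mulch_depth = -2, within [-2, 9].
Intervening on planting_density: fruit_count = -planting_density - 34. Reaching 12 requires planting_density = -46, outside [-2, 9].

set mulch_depth = -2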